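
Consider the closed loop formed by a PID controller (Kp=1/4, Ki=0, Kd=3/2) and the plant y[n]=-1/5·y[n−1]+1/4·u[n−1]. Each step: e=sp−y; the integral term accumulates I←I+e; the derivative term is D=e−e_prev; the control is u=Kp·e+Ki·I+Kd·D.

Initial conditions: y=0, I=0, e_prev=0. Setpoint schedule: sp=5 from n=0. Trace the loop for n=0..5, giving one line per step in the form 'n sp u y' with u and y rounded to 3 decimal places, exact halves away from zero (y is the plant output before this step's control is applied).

0 5 8.750 0.000
1 5 -2.578 2.188
2 5 6.425 -1.082
3 5 -3.563 1.823
4 5 6.180 -1.255
5 5 -3.776 1.796

(exact arithmetic carried between steps; '≈' marks a value shown rounded to 6 d.p. or computed from one; I and e_prev carry over from the previous line; the table rounds u and y to 3 d.p., halves away from zero)
n=0: y=0, sp=5, e=sp−y=5; I=5, D=e−e_prev=5; u=1/4·5+0·5+3/2·5=8.75; next y=-1/5·0+1/4·8.75=2.1875
n=1: y=2.1875, sp=5, e=sp−y=2.8125; I=7.8125, D=e−e_prev=-2.1875; u=1/4·2.8125+0·7.8125+3/2·(-2.1875)=-2.578125; next y=-1/5·2.1875+1/4·(-2.578125)≈-1.082031
n=2: y≈-1.082031, sp=5, e=sp−y≈6.082031; I≈13.894531, D=e−e_prev≈3.269531; u=1/4·6.082031+0·13.894531+3/2·3.269531≈6.424805; next y=-1/5·(-1.082031)+1/4·6.424805≈1.822607
n=3: y≈1.822607, sp=5, e=sp−y≈3.177393; I≈17.071924, D=e−e_prev≈-2.904639; u=1/4·3.177393+0·17.071924+3/2·(-2.904639)≈-3.562610; next y=-1/5·1.822607+1/4·(-3.562610)≈-1.255174
n=4: y≈-1.255174, sp=5, e=sp−y≈6.255174; I≈23.327098, D=e−e_prev≈3.077781; u=1/4·6.255174+0·23.327098+3/2·3.077781≈6.180466; next y=-1/5·(-1.255174)+1/4·6.180466≈1.796151
n=5: y≈1.796151, sp=5, e=sp−y≈3.203849; I≈26.530947, D=e−e_prev≈-3.051325; u=1/4·3.203849+0·26.530947+3/2·(-3.051325)≈-3.776025; next y=-1/5·1.796151+1/4·(-3.776025)≈-1.303237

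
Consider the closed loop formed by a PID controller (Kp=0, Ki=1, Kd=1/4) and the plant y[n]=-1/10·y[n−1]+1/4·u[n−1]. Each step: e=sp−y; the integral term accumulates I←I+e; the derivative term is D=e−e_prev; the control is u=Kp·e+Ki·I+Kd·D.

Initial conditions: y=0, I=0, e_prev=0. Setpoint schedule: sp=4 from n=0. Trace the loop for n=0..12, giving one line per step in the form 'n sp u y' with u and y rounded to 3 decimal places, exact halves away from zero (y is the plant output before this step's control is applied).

(exact arithmetic carried between steps; '≈' marks a value shown rounded to 6 d.p. or computed from one; I and e_prev carry over from the previous line; the table rounds u and y to 3 d.p., halves away from zero)
n=0: y=0, sp=4, e=sp−y=4; I=4, D=e−e_prev=4; u=0·4+1·4+1/4·4=5; next y=-1/10·0+1/4·5=1.25
n=1: y=1.25, sp=4, e=sp−y=2.75; I=6.75, D=e−e_prev=-1.25; u=0·2.75+1·6.75+1/4·(-1.25)=6.4375; next y=-1/10·1.25+1/4·6.4375=1.484375
n=2: y=1.484375, sp=4, e=sp−y=2.515625; I=9.265625, D=e−e_prev=-0.234375; u=0·2.515625+1·9.265625+1/4·(-0.234375)≈9.207031; next y=-1/10·1.484375+1/4·9.207031≈2.153320
n=3: y≈2.153320, sp=4, e=sp−y≈1.846680; I≈11.112305, D=e−e_prev≈-0.668945; u=0·1.846680+1·11.112305+1/4·(-0.668945)≈10.945068; next y=-1/10·2.153320+1/4·10.945068≈2.520935
n=4: y≈2.520935, sp=4, e=sp−y≈1.479065; I≈12.591370, D=e−e_prev≈-0.367615; u=0·1.479065+1·12.591370+1/4·(-0.367615)≈12.499466; next y=-1/10·2.520935+1/4·12.499466≈2.872773
n=5: y≈2.872773, sp=4, e=sp−y≈1.127227; I≈13.718597, D=e−e_prev≈-0.351838; u=0·1.127227+1·13.718597+1/4·(-0.351838)≈13.630637; next y=-1/10·2.872773+1/4·13.630637≈3.120382
n=6: y≈3.120382, sp=4, e=sp−y≈0.879618; I≈14.598215, D=e−e_prev≈-0.247609; u=0·0.879618+1·14.598215+1/4·(-0.247609)≈14.536312; next y=-1/10·3.120382+1/4·14.536312≈3.322040
n=7: y≈3.322040, sp=4, e=sp−y≈0.677960; I≈15.276175, D=e−e_prev≈-0.201658; u=0·0.677960+1·15.276175+1/4·(-0.201658)≈15.225760; next y=-1/10·3.322040+1/4·15.225760≈3.474236
n=8: y≈3.474236, sp=4, e=sp−y≈0.525764; I≈15.801939, D=e−e_prev≈-0.152196; u=0·0.525764+1·15.801939+1/4·(-0.152196)≈15.763890; next y=-1/10·3.474236+1/4·15.763890≈3.593549
n=9: y≈3.593549, sp=4, e=sp−y≈0.406451; I≈16.208390, D=e−e_prev≈-0.119313; u=0·0.406451+1·16.208390+1/4·(-0.119313)≈16.178562; next y=-1/10·3.593549+1/4·16.178562≈3.685286
n=10: y≈3.685286, sp=4, e=sp−y≈0.314714; I≈16.523104, D=e−e_prev≈-0.091737; u=0·0.314714+1·16.523104+1/4·(-0.091737)≈16.500170; next y=-1/10·3.685286+1/4·16.500170≈3.756514
n=11: y≈3.756514, sp=4, e=sp−y≈0.243486; I≈16.766590, D=e−e_prev≈-0.071228; u=0·0.243486+1·16.766590+1/4·(-0.071228)≈16.748783; next y=-1/10·3.756514+1/4·16.748783≈3.811544
n=12: y≈3.811544, sp=4, e=sp−y≈0.188456; I≈16.955046, D=e−e_prev≈-0.055030; u=0·0.188456+1·16.955046+1/4·(-0.055030)≈16.941288; next y=-1/10·3.811544+1/4·16.941288≈3.854168

0 4 5.000 0.000
1 4 6.438 1.250
2 4 9.207 1.484
3 4 10.945 2.153
4 4 12.499 2.521
5 4 13.631 2.873
6 4 14.536 3.120
7 4 15.226 3.322
8 4 15.764 3.474
9 4 16.179 3.594
10 4 16.500 3.685
11 4 16.749 3.757
12 4 16.941 3.812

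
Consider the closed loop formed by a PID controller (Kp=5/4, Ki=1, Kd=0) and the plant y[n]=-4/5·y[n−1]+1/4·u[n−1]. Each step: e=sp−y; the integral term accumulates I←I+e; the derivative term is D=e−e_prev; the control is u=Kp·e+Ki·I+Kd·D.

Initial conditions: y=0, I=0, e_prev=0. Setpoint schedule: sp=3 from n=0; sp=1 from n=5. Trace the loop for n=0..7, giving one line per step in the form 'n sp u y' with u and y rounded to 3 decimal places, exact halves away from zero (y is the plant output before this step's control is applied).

0 3 6.750 0.000
1 3 5.953 1.688
2 3 10.751 0.138
3 3 8.125 2.577
4 3 14.415 -0.030
5 1 4.714 3.628
6 1 14.128 -1.724
7 1 1.923 4.911

(exact arithmetic carried between steps; '≈' marks a value shown rounded to 6 d.p. or computed from one; I and e_prev carry over from the previous line; the table rounds u and y to 3 d.p., halves away from zero)
n=0: y=0, sp=3, e=sp−y=3; I=3, D=e−e_prev=3; u=5/4·3+1·3+0·3=6.75; next y=-4/5·0+1/4·6.75=1.6875
n=1: y=1.6875, sp=3, e=sp−y=1.3125; I=4.3125, D=e−e_prev=-1.6875; u=5/4·1.3125+1·4.3125+0·(-1.6875)=5.953125; next y=-4/5·1.6875+1/4·5.953125≈0.138281
n=2: y≈0.138281, sp=3, e=sp−y≈2.861719; I≈7.174219, D=e−e_prev≈1.549219; u=5/4·2.861719+1·7.174219+0·1.549219≈10.751367; next y=-4/5·0.138281+1/4·10.751367≈2.577217
n=3: y≈2.577217, sp=3, e=sp−y≈0.422783; I≈7.597002, D=e−e_prev≈-2.438936; u=5/4·0.422783+1·7.597002+0·(-2.438936)≈8.125481; next y=-4/5·2.577217+1/4·8.125481≈-0.030403
n=4: y≈-0.030403, sp=3, e=sp−y≈3.030403; I≈10.627405, D=e−e_prev≈2.607620; u=5/4·3.030403+1·10.627405+0·2.607620≈14.415409; next y=-4/5·(-0.030403)+1/4·14.415409≈3.628175
n=5: y≈3.628175, sp=1, e=sp−y≈-2.628175; I≈7.999230, D=e−e_prev≈-5.658578; u=5/4·(-2.628175)+1·7.999230+0·(-5.658578)≈4.714012; next y=-4/5·3.628175+1/4·4.714012≈-1.724037
n=6: y≈-1.724037, sp=1, e=sp−y≈2.724037; I≈10.723267, D=e−e_prev≈5.352212; u=5/4·2.724037+1·10.723267+0·5.352212≈14.128313; next y=-4/5·(-1.724037)+1/4·14.128313≈4.911308
n=7: y≈4.911308, sp=1, e=sp−y≈-3.911308; I≈6.811959, D=e−e_prev≈-6.635345; u=5/4·(-3.911308)+1·6.811959+0·(-6.635345)≈1.922824; next y=-4/5·4.911308+1/4·1.922824≈-3.448340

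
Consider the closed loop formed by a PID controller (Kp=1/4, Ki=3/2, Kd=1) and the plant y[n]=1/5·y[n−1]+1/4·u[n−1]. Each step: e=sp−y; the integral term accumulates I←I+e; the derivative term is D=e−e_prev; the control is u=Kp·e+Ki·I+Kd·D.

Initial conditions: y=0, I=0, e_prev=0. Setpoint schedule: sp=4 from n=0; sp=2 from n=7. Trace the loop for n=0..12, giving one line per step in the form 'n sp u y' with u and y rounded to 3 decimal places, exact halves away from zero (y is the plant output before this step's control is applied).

(exact arithmetic carried between steps; '≈' marks a value shown rounded to 6 d.p. or computed from one; I and e_prev carry over from the previous line; the table rounds u and y to 3 d.p., halves away from zero)
n=0: y=0, sp=4, e=sp−y=4; I=4, D=e−e_prev=4; u=1/4·4+3/2·4+1·4=11; next y=1/5·0+1/4·11=2.75
n=1: y=2.75, sp=4, e=sp−y=1.25; I=5.25, D=e−e_prev=-2.75; u=1/4·1.25+3/2·5.25+1·(-2.75)=5.4375; next y=1/5·2.75+1/4·5.4375=1.909375
n=2: y=1.909375, sp=4, e=sp−y=2.090625; I=7.340625, D=e−e_prev=0.840625; u=1/4·2.090625+3/2·7.340625+1·0.840625≈12.374219; next y=1/5·1.909375+1/4·12.374219≈3.475430
n=3: y≈3.475430, sp=4, e=sp−y≈0.524570; I≈7.865195, D=e−e_prev≈-1.566055; u=1/4·0.524570+3/2·7.865195+1·(-1.566055)≈10.362881; next y=1/5·3.475430+1/4·10.362881≈3.285806
n=4: y≈3.285806, sp=4, e=sp−y≈0.714194; I≈8.579389, D=e−e_prev≈0.189624; u=1/4·0.714194+3/2·8.579389+1·0.189624≈13.237256; next y=1/5·3.285806+1/4·13.237256≈3.966475
n=5: y≈3.966475, sp=4, e=sp−y≈0.033525; I≈8.612914, D=e−e_prev≈-0.680669; u=1/4·0.033525+3/2·8.612914+1·(-0.680669)≈12.247083; next y=1/5·3.966475+1/4·12.247083≈3.855066
n=6: y≈3.855066, sp=4, e=sp−y≈0.144934; I≈8.757848, D=e−e_prev≈0.111409; u=1/4·0.144934+3/2·8.757848+1·0.111409≈13.284415; next y=1/5·3.855066+1/4·13.284415≈4.092117
n=7: y≈4.092117, sp=2, e=sp−y≈-2.092117; I≈6.665731, D=e−e_prev≈-2.237051; u=1/4·(-2.092117)+3/2·6.665731+1·(-2.237051)≈7.238516; next y=1/5·4.092117+1/4·7.238516≈2.628053
n=8: y≈2.628053, sp=2, e=sp−y≈-0.628053; I≈6.037679, D=e−e_prev≈1.464064; u=1/4·(-0.628053)+3/2·6.037679+1·1.464064≈10.363569; next y=1/5·2.628053+1/4·10.363569≈3.116503
n=9: y≈3.116503, sp=2, e=sp−y≈-1.116503; I≈4.921176, D=e−e_prev≈-0.488450; u=1/4·(-1.116503)+3/2·4.921176+1·(-0.488450)≈6.614188; next y=1/5·3.116503+1/4·6.614188≈2.276848
n=10: y≈2.276848, sp=2, e=sp−y≈-0.276848; I≈4.644328, D=e−e_prev≈0.839655; u=1/4·(-0.276848)+3/2·4.644328+1·0.839655≈7.736936; next y=1/5·2.276848+1/4·7.736936≈2.389604
n=11: y≈2.389604, sp=2, e=sp−y≈-0.389604; I≈4.254725, D=e−e_prev≈-0.112756; u=1/4·(-0.389604)+3/2·4.254725+1·(-0.112756)≈6.171930; next y=1/5·2.389604+1/4·6.171930≈2.020903
n=12: y≈2.020903, sp=2, e=sp−y≈-0.020903; I≈4.233822, D=e−e_prev≈0.368700; u=1/4·(-0.020903)+3/2·4.233822+1·0.368700≈6.714207; next y=1/5·2.020903+1/4·6.714207≈2.082732

0 4 11.000 0.000
1 4 5.438 2.750
2 4 12.374 1.909
3 4 10.363 3.475
4 4 13.237 3.286
5 4 12.247 3.966
6 4 13.284 3.855
7 2 7.239 4.092
8 2 10.364 2.628
9 2 6.614 3.117
10 2 7.737 2.277
11 2 6.172 2.390
12 2 6.714 2.021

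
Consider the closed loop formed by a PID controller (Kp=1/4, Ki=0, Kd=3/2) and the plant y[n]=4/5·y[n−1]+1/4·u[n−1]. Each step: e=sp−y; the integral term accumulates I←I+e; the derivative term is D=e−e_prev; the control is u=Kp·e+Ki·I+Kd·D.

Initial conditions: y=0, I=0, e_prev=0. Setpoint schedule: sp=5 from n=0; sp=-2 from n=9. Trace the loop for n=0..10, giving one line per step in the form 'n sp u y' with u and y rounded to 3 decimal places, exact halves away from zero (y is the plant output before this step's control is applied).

(exact arithmetic carried between steps; '≈' marks a value shown rounded to 6 d.p. or computed from one; I and e_prev carry over from the previous line; the table rounds u and y to 3 d.p., halves away from zero)
n=0: y=0, sp=5, e=sp−y=5; I=5, D=e−e_prev=5; u=1/4·5+0·5+3/2·5=8.75; next y=4/5·0+1/4·8.75=2.1875
n=1: y=2.1875, sp=5, e=sp−y=2.8125; I=7.8125, D=e−e_prev=-2.1875; u=1/4·2.8125+0·7.8125+3/2·(-2.1875)=-2.578125; next y=4/5·2.1875+1/4·(-2.578125)≈1.105469
n=2: y≈1.105469, sp=5, e=sp−y≈3.894531; I≈11.707031, D=e−e_prev≈1.082031; u=1/4·3.894531+0·11.707031+3/2·1.082031≈2.596680; next y=4/5·1.105469+1/4·2.596680≈1.533545
n=3: y≈1.533545, sp=5, e=sp−y≈3.466455; I≈15.173486, D=e−e_prev≈-0.428076; u=1/4·3.466455+0·15.173486+3/2·(-0.428076)≈0.224500; next y=4/5·1.533545+1/4·0.224500≈1.282961
n=4: y≈1.282961, sp=5, e=sp−y≈3.717039; I≈18.890526, D=e−e_prev≈0.250584; u=1/4·3.717039+0·18.890526+3/2·0.250584≈1.305136; next y=4/5·1.282961+1/4·1.305136≈1.352653
n=5: y≈1.352653, sp=5, e=sp−y≈3.647347; I≈22.537873, D=e−e_prev≈-0.069692; u=1/4·3.647347+0·22.537873+3/2·(-0.069692)≈0.807299; next y=4/5·1.352653+1/4·0.807299≈1.283947
n=6: y≈1.283947, sp=5, e=sp−y≈3.716053; I≈26.253926, D=e−e_prev≈0.068706; u=1/4·3.716053+0·26.253926+3/2·0.068706≈1.032072; next y=4/5·1.283947+1/4·1.032072≈1.285175
n=7: y≈1.285175, sp=5, e=sp−y≈3.714825; I≈29.968750, D=e−e_prev≈-0.001229; u=1/4·3.714825+0·29.968750+3/2·(-0.001229)≈0.926863; next y=4/5·1.285175+1/4·0.926863≈1.259856
n=8: y≈1.259856, sp=5, e=sp−y≈3.740144; I≈33.708894, D=e−e_prev≈0.025319; u=1/4·3.740144+0·33.708894+3/2·0.025319≈0.973015; next y=4/5·1.259856+1/4·0.973015≈1.251139
n=9: y≈1.251139, sp=-2, e=sp−y≈-3.251139; I≈30.457756, D=e−e_prev≈-6.991282; u=1/4·(-3.251139)+0·30.457756+3/2·(-6.991282)≈-11.299708; next y=4/5·1.251139+1/4·(-11.299708)≈-1.824016
n=10: y≈-1.824016, sp=-2, e=sp−y≈-0.175984; I≈30.281772, D=e−e_prev≈3.075155; u=1/4·(-0.175984)+0·30.281772+3/2·3.075155≈4.568736; next y=4/5·(-1.824016)+1/4·4.568736≈-0.317029

0 5 8.750 0.000
1 5 -2.578 2.188
2 5 2.597 1.105
3 5 0.224 1.534
4 5 1.305 1.283
5 5 0.807 1.353
6 5 1.032 1.284
7 5 0.927 1.285
8 5 0.973 1.260
9 -2 -11.300 1.251
10 -2 4.569 -1.824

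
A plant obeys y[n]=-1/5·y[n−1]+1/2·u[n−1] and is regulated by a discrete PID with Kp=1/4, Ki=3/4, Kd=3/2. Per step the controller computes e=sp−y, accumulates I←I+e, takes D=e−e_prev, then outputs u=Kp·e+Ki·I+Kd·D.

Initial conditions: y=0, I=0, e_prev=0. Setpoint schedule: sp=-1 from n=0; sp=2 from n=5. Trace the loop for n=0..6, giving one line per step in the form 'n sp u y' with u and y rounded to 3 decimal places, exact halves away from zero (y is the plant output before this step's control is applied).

(exact arithmetic carried between steps; '≈' marks a value shown rounded to 6 d.p. or computed from one; I and e_prev carry over from the previous line; the table rounds u and y to 3 d.p., halves away from zero)
n=0: y=0, sp=-1, e=sp−y=-1; I=-1, D=e−e_prev=-1; u=1/4·(-1)+3/4·(-1)+3/2·(-1)=-2.5; next y=-1/5·0+1/2·(-2.5)=-1.25
n=1: y=-1.25, sp=-1, e=sp−y=0.25; I=-0.75, D=e−e_prev=1.25; u=1/4·0.25+3/4·(-0.75)+3/2·1.25=1.375; next y=-1/5·(-1.25)+1/2·1.375=0.9375
n=2: y=0.9375, sp=-1, e=sp−y=-1.9375; I=-2.6875, D=e−e_prev=-2.1875; u=1/4·(-1.9375)+3/4·(-2.6875)+3/2·(-2.1875)=-5.78125; next y=-1/5·0.9375+1/2·(-5.78125)=-3.078125
n=3: y=-3.078125, sp=-1, e=sp−y=2.078125; I=-0.609375, D=e−e_prev=4.015625; u=1/4·2.078125+3/4·(-0.609375)+3/2·4.015625≈6.085938; next y=-1/5·(-3.078125)+1/2·6.085938≈3.658594
n=4: y≈3.658594, sp=-1, e=sp−y≈-4.658594; I≈-5.267969, D=e−e_prev≈-6.736719; u=1/4·(-4.658594)+3/4·(-5.267969)+3/2·(-6.736719)≈-15.220703; next y=-1/5·3.658594+1/2·(-15.220703)≈-8.342070
n=5: y≈-8.342070, sp=2, e=sp−y≈10.342070; I≈5.074102, D=e−e_prev≈15.000664; u=1/4·10.342070+3/4·5.074102+3/2·15.000664≈28.892090; next y=-1/5·(-8.342070)+1/2·28.892090≈16.114459
n=6: y≈16.114459, sp=2, e=sp−y≈-14.114459; I≈-9.040357, D=e−e_prev≈-24.456529; u=1/4·(-14.114459)+3/4·(-9.040357)+3/2·(-24.456529)≈-46.993677; next y=-1/5·16.114459+1/2·(-46.993677)≈-26.719730

0 -1 -2.500 0.000
1 -1 1.375 -1.250
2 -1 -5.781 0.938
3 -1 6.086 -3.078
4 -1 -15.221 3.659
5 2 28.892 -8.342
6 2 -46.994 16.114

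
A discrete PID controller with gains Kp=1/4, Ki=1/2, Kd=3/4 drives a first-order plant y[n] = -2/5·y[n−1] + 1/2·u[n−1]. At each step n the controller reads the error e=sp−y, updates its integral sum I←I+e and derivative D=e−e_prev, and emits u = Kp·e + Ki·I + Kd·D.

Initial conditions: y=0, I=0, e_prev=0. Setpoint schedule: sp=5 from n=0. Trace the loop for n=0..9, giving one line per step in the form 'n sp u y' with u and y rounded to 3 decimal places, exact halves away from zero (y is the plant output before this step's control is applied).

(exact arithmetic carried between steps; '≈' marks a value shown rounded to 6 d.p. or computed from one; I and e_prev carry over from the previous line; the table rounds u and y to 3 d.p., halves away from zero)
n=0: y=0, sp=5, e=sp−y=5; I=5, D=e−e_prev=5; u=1/4·5+1/2·5+3/4·5=7.5; next y=-2/5·0+1/2·7.5=3.75
n=1: y=3.75, sp=5, e=sp−y=1.25; I=6.25, D=e−e_prev=-3.75; u=1/4·1.25+1/2·6.25+3/4·(-3.75)=0.625; next y=-2/5·3.75+1/2·0.625=-1.1875
n=2: y=-1.1875, sp=5, e=sp−y=6.1875; I=12.4375, D=e−e_prev=4.9375; u=1/4·6.1875+1/2·12.4375+3/4·4.9375=11.46875; next y=-2/5·(-1.1875)+1/2·11.46875=6.209375
n=3: y=6.209375, sp=5, e=sp−y=-1.209375; I=11.228125, D=e−e_prev=-7.396875; u=1/4·(-1.209375)+1/2·11.228125+3/4·(-7.396875)≈-0.235938; next y=-2/5·6.209375+1/2·(-0.235938)≈-2.601719
n=4: y≈-2.601719, sp=5, e=sp−y≈7.601719; I≈18.829844, D=e−e_prev≈8.811094; u=1/4·7.601719+1/2·18.829844+3/4·8.811094≈17.923672; next y=-2/5·(-2.601719)+1/2·17.923672≈10.002523
n=5: y≈10.002523, sp=5, e=sp−y≈-5.002523; I≈13.827320, D=e−e_prev≈-12.604242; u=1/4·(-5.002523)+1/2·13.827320+3/4·(-12.604242)≈-3.790152; next y=-2/5·10.002523+1/2·(-3.790152)≈-5.896086
n=6: y≈-5.896086, sp=5, e=sp−y≈10.896086; I≈24.723406, D=e−e_prev≈15.898609; u=1/4·10.896086+1/2·24.723406+3/4·15.898609≈27.009681; next y=-2/5·(-5.896086)+1/2·27.009681≈15.863275
n=7: y≈15.863275, sp=5, e=sp−y≈-10.863275; I≈13.860131, D=e−e_prev≈-21.759360; u=1/4·(-10.863275)+1/2·13.860131+3/4·(-21.759360)≈-12.105273; next y=-2/5·15.863275+1/2·(-12.105273)≈-12.397947
n=8: y≈-12.397947, sp=5, e=sp−y≈17.397947; I≈31.258078, D=e−e_prev≈28.261221; u=1/4·17.397947+1/2·31.258078+3/4·28.261221≈41.174441; next y=-2/5·(-12.397947)+1/2·41.174441≈25.546399
n=9: y≈25.546399, sp=5, e=sp−y≈-20.546399; I≈10.711678, D=e−e_prev≈-37.944346; u=1/4·(-20.546399)+1/2·10.711678+3/4·(-37.944346)≈-28.239020; next y=-2/5·25.546399+1/2·(-28.239020)≈-24.338070

0 5 7.500 0.000
1 5 0.625 3.750
2 5 11.469 -1.188
3 5 -0.236 6.209
4 5 17.924 -2.602
5 5 -3.790 10.003
6 5 27.010 -5.896
7 5 -12.105 15.863
8 5 41.174 -12.398
9 5 -28.239 25.546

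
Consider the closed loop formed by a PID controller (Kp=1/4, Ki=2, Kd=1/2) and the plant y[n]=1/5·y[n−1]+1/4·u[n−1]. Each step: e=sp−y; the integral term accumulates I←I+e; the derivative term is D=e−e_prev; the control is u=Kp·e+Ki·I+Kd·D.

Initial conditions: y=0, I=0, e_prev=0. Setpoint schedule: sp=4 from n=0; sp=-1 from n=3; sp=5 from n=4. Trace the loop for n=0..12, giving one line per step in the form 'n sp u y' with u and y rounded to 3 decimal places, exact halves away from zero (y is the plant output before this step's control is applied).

0 4 11.000 0.000
1 4 9.438 2.750
2 4 12.874 2.909
3 -1 -1.065 3.800
4 5 17.873 0.494
5 5 11.031 4.567
6 5 16.397 3.671
7 5 15.410 4.833
8 5 16.364 4.819
9 5 16.070 5.055
10 5 16.151 5.029
11 5 16.040 5.043
12 5 16.028 5.019

(exact arithmetic carried between steps; '≈' marks a value shown rounded to 6 d.p. or computed from one; I and e_prev carry over from the previous line; the table rounds u and y to 3 d.p., halves away from zero)
n=0: y=0, sp=4, e=sp−y=4; I=4, D=e−e_prev=4; u=1/4·4+2·4+1/2·4=11; next y=1/5·0+1/4·11=2.75
n=1: y=2.75, sp=4, e=sp−y=1.25; I=5.25, D=e−e_prev=-2.75; u=1/4·1.25+2·5.25+1/2·(-2.75)=9.4375; next y=1/5·2.75+1/4·9.4375=2.909375
n=2: y=2.909375, sp=4, e=sp−y=1.090625; I=6.340625, D=e−e_prev=-0.159375; u=1/4·1.090625+2·6.340625+1/2·(-0.159375)≈12.874219; next y=1/5·2.909375+1/4·12.874219≈3.800430
n=3: y≈3.800430, sp=-1, e=sp−y≈-4.800430; I≈1.540195, D=e−e_prev≈-5.891055; u=1/4·(-4.800430)+2·1.540195+1/2·(-5.891055)≈-1.065244; next y=1/5·3.800430+1/4·(-1.065244)≈0.493775
n=4: y≈0.493775, sp=5, e=sp−y≈4.506225; I≈6.046420, D=e−e_prev≈9.306655; u=1/4·4.506225+2·6.046420+1/2·9.306655≈17.872724; next y=1/5·0.493775+1/4·17.872724≈4.566936
n=5: y≈4.566936, sp=5, e=sp−y≈0.433064; I≈6.479484, D=e−e_prev≈-4.073161; u=1/4·0.433064+2·6.479484+1/2·(-4.073161)≈11.030654; next y=1/5·4.566936+1/4·11.030654≈3.671051
n=6: y≈3.671051, sp=5, e=sp−y≈1.328949; I≈7.808434, D=e−e_prev≈0.895885; u=1/4·1.328949+2·7.808434+1/2·0.895885≈16.397047; next y=1/5·3.671051+1/4·16.397047≈4.833472
n=7: y≈4.833472, sp=5, e=sp−y≈0.166528; I≈7.974962, D=e−e_prev≈-1.162421; u=1/4·0.166528+2·7.974962+1/2·(-1.162421)≈15.410345; next y=1/5·4.833472+1/4·15.410345≈4.819281
n=8: y≈4.819281, sp=5, e=sp−y≈0.180719; I≈8.155681, D=e−e_prev≈0.014191; u=1/4·0.180719+2·8.155681+1/2·0.014191≈16.363638; next y=1/5·4.819281+1/4·16.363638≈5.054766
n=9: y≈5.054766, sp=5, e=sp−y≈-0.054766; I≈8.100916, D=e−e_prev≈-0.235485; u=1/4·(-0.054766)+2·8.100916+1/2·(-0.235485)≈16.070397; next y=1/5·5.054766+1/4·16.070397≈5.028552
n=10: y≈5.028552, sp=5, e=sp−y≈-0.028552; I≈8.072363, D=e−e_prev≈0.026213; u=1/4·(-0.028552)+2·8.072363+1/2·0.026213≈16.150695; next y=1/5·5.028552+1/4·16.150695≈5.043384
n=11: y≈5.043384, sp=5, e=sp−y≈-0.043384; I≈8.028979, D=e−e_prev≈-0.014832; u=1/4·(-0.043384)+2·8.028979+1/2·(-0.014832)≈16.039696; next y=1/5·5.043384+1/4·16.039696≈5.018601
n=12: y≈5.018601, sp=5, e=sp−y≈-0.018601; I≈8.010378, D=e−e_prev≈0.024783; u=1/4·(-0.018601)+2·8.010378+1/2·0.024783≈16.028498; next y=1/5·5.018601+1/4·16.028498≈5.010845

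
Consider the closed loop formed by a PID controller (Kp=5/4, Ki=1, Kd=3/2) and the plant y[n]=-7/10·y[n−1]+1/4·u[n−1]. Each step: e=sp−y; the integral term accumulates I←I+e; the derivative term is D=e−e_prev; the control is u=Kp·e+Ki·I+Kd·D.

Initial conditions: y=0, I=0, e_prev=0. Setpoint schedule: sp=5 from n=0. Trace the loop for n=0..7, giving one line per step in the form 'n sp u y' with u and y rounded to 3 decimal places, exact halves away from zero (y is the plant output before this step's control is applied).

(exact arithmetic carried between steps; '≈' marks a value shown rounded to 6 d.p. or computed from one; I and e_prev carry over from the previous line; the table rounds u and y to 3 d.p., halves away from zero)
n=0: y=0, sp=5, e=sp−y=5; I=5, D=e−e_prev=5; u=5/4·5+1·5+3/2·5=18.75; next y=-7/10·0+1/4·18.75=4.6875
n=1: y=4.6875, sp=5, e=sp−y=0.3125; I=5.3125, D=e−e_prev=-4.6875; u=5/4·0.3125+1·5.3125+3/2·(-4.6875)=-1.328125; next y=-7/10·4.6875+1/4·(-1.328125)≈-3.613281
n=2: y≈-3.613281, sp=5, e=sp−y≈8.613281; I≈13.925781, D=e−e_prev≈8.300781; u=5/4·8.613281+1·13.925781+3/2·8.300781≈37.143555; next y=-7/10·(-3.613281)+1/4·37.143555≈11.815186
n=3: y≈11.815186, sp=5, e=sp−y≈-6.815186; I≈7.110596, D=e−e_prev≈-15.428467; u=5/4·(-6.815186)+1·7.110596+3/2·(-15.428467)≈-24.551086; next y=-7/10·11.815186+1/4·(-24.551086)≈-14.408401
n=4: y≈-14.408401, sp=5, e=sp−y≈19.408401; I≈26.518997, D=e−e_prev≈26.223587; u=5/4·19.408401+1·26.518997+3/2·26.223587≈90.114880; next y=-7/10·(-14.408401)+1/4·90.114880≈32.614601
n=5: y≈32.614601, sp=5, e=sp−y≈-27.614601; I≈-1.095604, D=e−e_prev≈-47.023002; u=5/4·(-27.614601)+1·(-1.095604)+3/2·(-47.023002)≈-106.148359; next y=-7/10·32.614601+1/4·(-106.148359)≈-49.367310
n=6: y≈-49.367310, sp=5, e=sp−y≈54.367310; I≈53.271707, D=e−e_prev≈81.981911; u=5/4·54.367310+1·53.271707+3/2·81.981911≈244.203711; next y=-7/10·(-49.367310)+1/4·244.203711≈95.608045
n=7: y≈95.608045, sp=5, e=sp−y≈-90.608045; I≈-37.336338, D=e−e_prev≈-144.975355; u=5/4·(-90.608045)+1·(-37.336338)+3/2·(-144.975355)≈-368.059428; next y=-7/10·95.608045+1/4·(-368.059428)≈-158.940488

0 5 18.750 0.000
1 5 -1.328 4.688
2 5 37.144 -3.613
3 5 -24.551 11.815
4 5 90.115 -14.408
5 5 -106.148 32.615
6 5 244.204 -49.367
7 5 -368.059 95.608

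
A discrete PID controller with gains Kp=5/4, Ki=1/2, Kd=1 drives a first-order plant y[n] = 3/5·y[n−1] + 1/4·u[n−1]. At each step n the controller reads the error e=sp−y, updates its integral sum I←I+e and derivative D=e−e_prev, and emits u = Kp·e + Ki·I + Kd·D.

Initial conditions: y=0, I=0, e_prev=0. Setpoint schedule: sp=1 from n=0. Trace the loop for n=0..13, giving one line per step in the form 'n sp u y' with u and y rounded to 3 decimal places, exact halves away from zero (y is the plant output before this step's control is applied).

(exact arithmetic carried between steps; '≈' marks a value shown rounded to 6 d.p. or computed from one; I and e_prev carry over from the previous line; the table rounds u and y to 3 d.p., halves away from zero)
n=0: y=0, sp=1, e=sp−y=1; I=1, D=e−e_prev=1; u=5/4·1+1/2·1+1·1=2.75; next y=3/5·0+1/4·2.75=0.6875
n=1: y=0.6875, sp=1, e=sp−y=0.3125; I=1.3125, D=e−e_prev=-0.6875; u=5/4·0.3125+1/2·1.3125+1·(-0.6875)=0.359375; next y=3/5·0.6875+1/4·0.359375≈0.502344
n=2: y≈0.502344, sp=1, e=sp−y≈0.497656; I≈1.810156, D=e−e_prev≈0.185156; u=5/4·0.497656+1/2·1.810156+1·0.185156≈1.712305; next y=3/5·0.502344+1/4·1.712305≈0.729482
n=3: y≈0.729482, sp=1, e=sp−y≈0.270518; I≈2.080674, D=e−e_prev≈-0.227139; u=5/4·0.270518+1/2·2.080674+1·(-0.227139)≈1.151345; next y=3/5·0.729482+1/4·1.151345≈0.725526
n=4: y≈0.725526, sp=1, e=sp−y≈0.274474; I≈2.355148, D=e−e_prev≈0.003957; u=5/4·0.274474+1/2·2.355148+1·0.003957≈1.524624; next y=3/5·0.725526+1/4·1.524624≈0.816471
n=5: y≈0.816471, sp=1, e=sp−y≈0.183529; I≈2.538677, D=e−e_prev≈-0.090946; u=5/4·0.183529+1/2·2.538677+1·(-0.090946)≈1.407804; next y=3/5·0.816471+1/4·1.407804≈0.841834
n=6: y≈0.841834, sp=1, e=sp−y≈0.158166; I≈2.696843, D=e−e_prev≈-0.025362; u=5/4·0.158166+1/2·2.696843+1·(-0.025362)≈1.520767; next y=3/5·0.841834+1/4·1.520767≈0.885292
n=7: y≈0.885292, sp=1, e=sp−y≈0.114708; I≈2.811551, D=e−e_prev≈-0.043458; u=5/4·0.114708+1/2·2.811551+1·(-0.043458)≈1.505702; next y=3/5·0.885292+1/4·1.505702≈0.907601
n=8: y≈0.907601, sp=1, e=sp−y≈0.092399; I≈2.903950, D=e−e_prev≈-0.022309; u=5/4·0.092399+1/2·2.903950+1·(-0.022309)≈1.545165; next y=3/5·0.907601+1/4·1.545165≈0.930852
n=9: y≈0.930852, sp=1, e=sp−y≈0.069148; I≈2.973098, D=e−e_prev≈-0.023251; u=5/4·0.069148+1/2·2.973098+1·(-0.023251)≈1.549733; next y=3/5·0.930852+1/4·1.549733≈0.945944
n=10: y≈0.945944, sp=1, e=sp−y≈0.054056; I≈3.027154, D=e−e_prev≈-0.015093; u=5/4·0.054056+1/2·3.027154+1·(-0.015093)≈1.566054; next y=3/5·0.945944+1/4·1.566054≈0.959080
n=11: y≈0.959080, sp=1, e=sp−y≈0.040920; I≈3.068074, D=e−e_prev≈-0.013136; u=5/4·0.040920+1/2·3.068074+1·(-0.013136)≈1.572051; next y=3/5·0.959080+1/4·1.572051≈0.968461
n=12: y≈0.968461, sp=1, e=sp−y≈0.031539; I≈3.099613, D=e−e_prev≈-0.009381; u=5/4·0.031539+1/2·3.099613+1·(-0.009381)≈1.579850; next y=3/5·0.968461+1/4·1.579850≈0.976039
n=13: y≈0.976039, sp=1, e=sp−y≈0.023961; I≈3.123574, D=e−e_prev≈-0.007578; u=5/4·0.023961+1/2·3.123574+1·(-0.007578)≈1.584160; next y=3/5·0.976039+1/4·1.584160≈0.981663

0 1 2.750 0.000
1 1 0.359 0.688
2 1 1.712 0.502
3 1 1.151 0.729
4 1 1.525 0.726
5 1 1.408 0.816
6 1 1.521 0.842
7 1 1.506 0.885
8 1 1.545 0.908
9 1 1.550 0.931
10 1 1.566 0.946
11 1 1.572 0.959
12 1 1.580 0.968
13 1 1.584 0.976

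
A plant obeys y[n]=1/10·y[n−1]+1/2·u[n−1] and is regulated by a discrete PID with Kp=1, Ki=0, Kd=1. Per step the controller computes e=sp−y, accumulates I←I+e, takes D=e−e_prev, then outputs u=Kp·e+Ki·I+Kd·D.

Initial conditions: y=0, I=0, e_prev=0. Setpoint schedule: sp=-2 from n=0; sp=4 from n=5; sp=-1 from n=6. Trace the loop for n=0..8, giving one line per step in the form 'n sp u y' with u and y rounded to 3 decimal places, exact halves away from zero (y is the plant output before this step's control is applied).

0 -2 -4.000 0.000
1 -2 2.000 -2.000
2 -2 -5.600 0.800
3 -2 4.240 -2.720
4 -2 -8.416 1.848
5 4 19.894 -4.023
6 -1 -29.113 9.545
7 -1 35.749 -13.602
8 -1 -47.630 16.514

(exact arithmetic carried between steps; '≈' marks a value shown rounded to 6 d.p. or computed from one; I and e_prev carry over from the previous line; the table rounds u and y to 3 d.p., halves away from zero)
n=0: y=0, sp=-2, e=sp−y=-2; I=-2, D=e−e_prev=-2; u=1·(-2)+0·(-2)+1·(-2)=-4; next y=1/10·0+1/2·(-4)=-2
n=1: y=-2, sp=-2, e=sp−y=0; I=-2, D=e−e_prev=2; u=1·0+0·(-2)+1·2=2; next y=1/10·(-2)+1/2·2=0.8
n=2: y=0.8, sp=-2, e=sp−y=-2.8; I=-4.8, D=e−e_prev=-2.8; u=1·(-2.8)+0·(-4.8)+1·(-2.8)=-5.6; next y=1/10·0.8+1/2·(-5.6)=-2.72
n=3: y=-2.72, sp=-2, e=sp−y=0.72; I=-4.08, D=e−e_prev=3.52; u=1·0.72+0·(-4.08)+1·3.52=4.24; next y=1/10·(-2.72)+1/2·4.24=1.848
n=4: y=1.848, sp=-2, e=sp−y=-3.848; I=-7.928, D=e−e_prev=-4.568; u=1·(-3.848)+0·(-7.928)+1·(-4.568)=-8.416; next y=1/10·1.848+1/2·(-8.416)=-4.0232
n=5: y=-4.0232, sp=4, e=sp−y=8.0232; I=0.0952, D=e−e_prev=11.8712; u=1·8.0232+0·0.0952+1·11.8712=19.8944; next y=1/10·(-4.0232)+1/2·19.8944=9.54488
n=6: y=9.54488, sp=-1, e=sp−y=-10.54488; I=-10.44968, D=e−e_prev=-18.56808; u=1·(-10.54488)+0·(-10.44968)+1·(-18.56808)=-29.11296; next y=1/10·9.54488+1/2·(-29.11296)=-13.601992
n=7: y=-13.601992, sp=-1, e=sp−y=12.601992; I=2.152312, D=e−e_prev=23.146872; u=1·12.601992+0·2.152312+1·23.146872=35.748864; next y=1/10·(-13.601992)+1/2·35.748864≈16.514233
n=8: y≈16.514233, sp=-1, e=sp−y≈-17.514233; I≈-15.361921, D=e−e_prev≈-30.116225; u=1·(-17.514233)+0·(-15.361921)+1·(-30.116225)≈-47.630458; next y=1/10·16.514233+1/2·(-47.630458)≈-22.163806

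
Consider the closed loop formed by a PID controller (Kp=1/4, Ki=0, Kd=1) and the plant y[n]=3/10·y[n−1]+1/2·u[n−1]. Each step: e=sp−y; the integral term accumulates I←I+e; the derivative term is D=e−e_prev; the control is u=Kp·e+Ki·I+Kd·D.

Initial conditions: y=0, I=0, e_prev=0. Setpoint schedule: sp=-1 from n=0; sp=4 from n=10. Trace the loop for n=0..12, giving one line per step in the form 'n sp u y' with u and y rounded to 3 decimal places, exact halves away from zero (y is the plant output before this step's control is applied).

(exact arithmetic carried between steps; '≈' marks a value shown rounded to 6 d.p. or computed from one; I and e_prev carry over from the previous line; the table rounds u and y to 3 d.p., halves away from zero)
n=0: y=0, sp=-1, e=sp−y=-1; I=-1, D=e−e_prev=-1; u=1/4·(-1)+0·(-1)+1·(-1)=-1.25; next y=3/10·0+1/2·(-1.25)=-0.625
n=1: y=-0.625, sp=-1, e=sp−y=-0.375; I=-1.375, D=e−e_prev=0.625; u=1/4·(-0.375)+0·(-1.375)+1·0.625=0.53125; next y=3/10·(-0.625)+1/2·0.53125=0.078125
n=2: y=0.078125, sp=-1, e=sp−y=-1.078125; I=-2.453125, D=e−e_prev=-0.703125; u=1/4·(-1.078125)+0·(-2.453125)+1·(-0.703125)≈-0.972656; next y=3/10·0.078125+1/2·(-0.972656)≈-0.462891
n=3: y≈-0.462891, sp=-1, e=sp−y≈-0.537109; I≈-2.990234, D=e−e_prev≈0.541016; u=1/4·(-0.537109)+0·(-2.990234)+1·0.541016≈0.406738; next y=3/10·(-0.462891)+1/2·0.406738≈0.064502
n=4: y≈0.064502, sp=-1, e=sp−y≈-1.064502; I≈-4.054736, D=e−e_prev≈-0.527393; u=1/4·(-1.064502)+0·(-4.054736)+1·(-0.527393)≈-0.793518; next y=3/10·0.064502+1/2·(-0.793518)≈-0.377408
n=5: y≈-0.377408, sp=-1, e=sp−y≈-0.622592; I≈-4.677328, D=e−e_prev≈0.441910; u=1/4·(-0.622592)+0·(-4.677328)+1·0.441910≈0.286263; next y=3/10·(-0.377408)+1/2·0.286263≈0.029909
n=6: y≈0.029909, sp=-1, e=sp−y≈-1.029909; I≈-5.707237, D=e−e_prev≈-0.407317; u=1/4·(-1.029909)+0·(-5.707237)+1·(-0.407317)≈-0.664794; next y=3/10·0.029909+1/2·(-0.664794)≈-0.323425
n=7: y≈-0.323425, sp=-1, e=sp−y≈-0.676575; I≈-6.383812, D=e−e_prev≈0.353333; u=1/4·(-0.676575)+0·(-6.383812)+1·0.353333≈0.184189; next y=3/10·(-0.323425)+1/2·0.184189≈-0.004933
n=8: y≈-0.004933, sp=-1, e=sp−y≈-0.995067; I≈-7.378879, D=e−e_prev≈-0.318492; u=1/4·(-0.995067)+0·(-7.378879)+1·(-0.318492)≈-0.567259; next y=3/10·(-0.004933)+1/2·(-0.567259)≈-0.285109
n=9: y≈-0.285109, sp=-1, e=sp−y≈-0.714891; I≈-8.093770, D=e−e_prev≈0.280177; u=1/4·(-0.714891)+0·(-8.093770)+1·0.280177≈0.101454; next y=3/10·(-0.285109)+1/2·0.101454≈-0.034806
n=10: y≈-0.034806, sp=4, e=sp−y≈4.034806; I≈-4.058964, D=e−e_prev≈4.749697; u=1/4·4.034806+0·(-4.058964)+1·4.749697≈5.758398; next y=3/10·(-0.034806)+1/2·5.758398≈2.868757
n=11: y≈2.868757, sp=4, e=sp−y≈1.131243; I≈-2.927722, D=e−e_prev≈-2.903563; u=1/4·1.131243+0·(-2.927722)+1·(-2.903563)≈-2.620752; next y=3/10·2.868757+1/2·(-2.620752)≈-0.449749
n=12: y≈-0.449749, sp=4, e=sp−y≈4.449749; I≈1.522027, D=e−e_prev≈3.318506; u=1/4·4.449749+0·1.522027+1·3.318506≈4.430944; next y=3/10·(-0.449749)+1/2·4.430944≈2.080547

0 -1 -1.250 0.000
1 -1 0.531 -0.625
2 -1 -0.973 0.078
3 -1 0.407 -0.463
4 -1 -0.794 0.065
5 -1 0.286 -0.377
6 -1 -0.665 0.030
7 -1 0.184 -0.323
8 -1 -0.567 -0.005
9 -1 0.101 -0.285
10 4 5.758 -0.035
11 4 -2.621 2.869
12 4 4.431 -0.450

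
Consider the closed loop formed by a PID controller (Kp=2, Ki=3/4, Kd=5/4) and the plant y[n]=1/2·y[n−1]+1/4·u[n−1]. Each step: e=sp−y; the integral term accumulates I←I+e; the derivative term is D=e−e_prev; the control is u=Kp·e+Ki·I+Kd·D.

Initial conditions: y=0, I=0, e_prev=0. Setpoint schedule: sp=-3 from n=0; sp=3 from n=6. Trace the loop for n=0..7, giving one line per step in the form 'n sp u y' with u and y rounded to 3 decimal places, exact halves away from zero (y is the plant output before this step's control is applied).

(exact arithmetic carried between steps; '≈' marks a value shown rounded to 6 d.p. or computed from one; I and e_prev carry over from the previous line; the table rounds u and y to 3 d.p., halves away from zero)
n=0: y=0, sp=-3, e=sp−y=-3; I=-3, D=e−e_prev=-3; u=2·(-3)+3/4·(-3)+5/4·(-3)=-12; next y=1/2·0+1/4·(-12)=-3
n=1: y=-3, sp=-3, e=sp−y=0; I=-3, D=e−e_prev=3; u=2·0+3/4·(-3)+5/4·3=1.5; next y=1/2·(-3)+1/4·1.5=-1.125
n=2: y=-1.125, sp=-3, e=sp−y=-1.875; I=-4.875, D=e−e_prev=-1.875; u=2·(-1.875)+3/4·(-4.875)+5/4·(-1.875)=-9.75; next y=1/2·(-1.125)+1/4·(-9.75)=-3
n=3: y=-3, sp=-3, e=sp−y=0; I=-4.875, D=e−e_prev=1.875; u=2·0+3/4·(-4.875)+5/4·1.875=-1.3125; next y=1/2·(-3)+1/4·(-1.3125)=-1.828125
n=4: y=-1.828125, sp=-3, e=sp−y=-1.171875; I=-6.046875, D=e−e_prev=-1.171875; u=2·(-1.171875)+3/4·(-6.046875)+5/4·(-1.171875)=-8.34375; next y=1/2·(-1.828125)+1/4·(-8.34375)=-3
n=5: y=-3, sp=-3, e=sp−y=0; I=-6.046875, D=e−e_prev=1.171875; u=2·0+3/4·(-6.046875)+5/4·1.171875≈-3.070313; next y=1/2·(-3)+1/4·(-3.070313)≈-2.267578
n=6: y≈-2.267578, sp=3, e=sp−y≈5.267578; I≈-0.779297, D=e−e_prev≈5.267578; u=2·5.267578+3/4·(-0.779297)+5/4·5.267578≈16.535156; next y=1/2·(-2.267578)+1/4·16.535156≈3
n=7: y=3, sp=3, e=sp−y=0; I≈-0.779297, D=e−e_prev≈-5.267578; u=2·0+3/4·(-0.779297)+5/4·(-5.267578)≈-7.168945; next y=1/2·3+1/4·(-7.168945)≈-0.292236

0 -3 -12.000 0.000
1 -3 1.500 -3.000
2 -3 -9.750 -1.125
3 -3 -1.313 -3.000
4 -3 -8.344 -1.828
5 -3 -3.070 -3.000
6 3 16.535 -2.268
7 3 -7.169 3.000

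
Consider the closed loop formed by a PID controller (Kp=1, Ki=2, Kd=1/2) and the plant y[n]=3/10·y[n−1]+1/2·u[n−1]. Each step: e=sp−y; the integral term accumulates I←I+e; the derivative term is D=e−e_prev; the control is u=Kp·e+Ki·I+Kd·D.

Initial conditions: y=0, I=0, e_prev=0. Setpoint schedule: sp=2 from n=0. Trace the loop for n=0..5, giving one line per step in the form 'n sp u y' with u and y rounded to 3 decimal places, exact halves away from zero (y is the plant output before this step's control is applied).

(exact arithmetic carried between steps; '≈' marks a value shown rounded to 6 d.p. or computed from one; I and e_prev carry over from the previous line; the table rounds u and y to 3 d.p., halves away from zero)
n=0: y=0, sp=2, e=sp−y=2; I=2, D=e−e_prev=2; u=1·2+2·2+1/2·2=7; next y=3/10·0+1/2·7=3.5
n=1: y=3.5, sp=2, e=sp−y=-1.5; I=0.5, D=e−e_prev=-3.5; u=1·(-1.5)+2·0.5+1/2·(-3.5)=-2.25; next y=3/10·3.5+1/2·(-2.25)=-0.075
n=2: y=-0.075, sp=2, e=sp−y=2.075; I=2.575, D=e−e_prev=3.575; u=1·2.075+2·2.575+1/2·3.575=9.0125; next y=3/10·(-0.075)+1/2·9.0125=4.48375
n=3: y=4.48375, sp=2, e=sp−y=-2.48375; I=0.09125, D=e−e_prev=-4.55875; u=1·(-2.48375)+2·0.09125+1/2·(-4.55875)=-4.580625; next y=3/10·4.48375+1/2·(-4.580625)≈-0.945188
n=4: y≈-0.945188, sp=2, e=sp−y≈2.945188; I≈3.036438, D=e−e_prev≈5.428938; u=1·2.945188+2·3.036438+1/2·5.428938≈11.732531; next y=3/10·(-0.945188)+1/2·11.732531≈5.582709
n=5: y≈5.582709, sp=2, e=sp−y≈-3.582709; I≈-0.546272, D=e−e_prev≈-6.527897; u=1·(-3.582709)+2·(-0.546272)+1/2·(-6.527897)≈-7.939202; next y=3/10·5.582709+1/2·(-7.939202)≈-2.294788

0 2 7.000 0.000
1 2 -2.250 3.500
2 2 9.013 -0.075
3 2 -4.581 4.484
4 2 11.733 -0.945
5 2 -7.939 5.583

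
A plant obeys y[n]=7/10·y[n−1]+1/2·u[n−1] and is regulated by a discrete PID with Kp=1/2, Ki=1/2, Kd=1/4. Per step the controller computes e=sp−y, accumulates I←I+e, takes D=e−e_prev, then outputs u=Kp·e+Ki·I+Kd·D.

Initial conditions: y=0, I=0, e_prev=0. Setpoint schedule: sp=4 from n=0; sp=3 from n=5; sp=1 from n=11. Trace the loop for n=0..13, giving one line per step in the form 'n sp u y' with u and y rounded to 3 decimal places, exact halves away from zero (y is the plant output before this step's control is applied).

(exact arithmetic carried between steps; '≈' marks a value shown rounded to 6 d.p. or computed from one; I and e_prev carry over from the previous line; the table rounds u and y to 3 d.p., halves away from zero)
n=0: y=0, sp=4, e=sp−y=4; I=4, D=e−e_prev=4; u=1/2·4+1/2·4+1/4·4=5; next y=7/10·0+1/2·5=2.5
n=1: y=2.5, sp=4, e=sp−y=1.5; I=5.5, D=e−e_prev=-2.5; u=1/2·1.5+1/2·5.5+1/4·(-2.5)=2.875; next y=7/10·2.5+1/2·2.875=3.1875
n=2: y=3.1875, sp=4, e=sp−y=0.8125; I=6.3125, D=e−e_prev=-0.6875; u=1/2·0.8125+1/2·6.3125+1/4·(-0.6875)=3.390625; next y=7/10·3.1875+1/2·3.390625≈3.926563
n=3: y≈3.926563, sp=4, e=sp−y≈0.073438; I≈6.385938, D=e−e_prev≈-0.739063; u=1/2·0.073438+1/2·6.385938+1/4·(-0.739063)≈3.044922; next y=7/10·3.926563+1/2·3.044922≈4.271055
n=4: y≈4.271055, sp=4, e=sp−y≈-0.271055; I≈6.114883, D=e−e_prev≈-0.344492; u=1/2·(-0.271055)+1/2·6.114883+1/4·(-0.344492)≈2.835791; next y=7/10·4.271055+1/2·2.835791≈4.407634
n=5: y≈4.407634, sp=3, e=sp−y≈-1.407634; I≈4.707249, D=e−e_prev≈-1.136579; u=1/2·(-1.407634)+1/2·4.707249+1/4·(-1.136579)≈1.365663; next y=7/10·4.407634+1/2·1.365663≈3.768175
n=6: y≈3.768175, sp=3, e=sp−y≈-0.768175; I≈3.939074, D=e−e_prev≈0.639459; u=1/2·(-0.768175)+1/2·3.939074+1/4·0.639459≈1.745314; next y=7/10·3.768175+1/2·1.745314≈3.510380
n=7: y≈3.510380, sp=3, e=sp−y≈-0.510380; I≈3.428694, D=e−e_prev≈0.257795; u=1/2·(-0.510380)+1/2·3.428694+1/4·0.257795≈1.523606; next y=7/10·3.510380+1/2·1.523606≈3.219069
n=8: y≈3.219069, sp=3, e=sp−y≈-0.219069; I≈3.209625, D=e−e_prev≈0.291311; u=1/2·(-0.219069)+1/2·3.209625+1/4·0.291311≈1.568106; next y=7/10·3.219069+1/2·1.568106≈3.037401
n=9: y≈3.037401, sp=3, e=sp−y≈-0.037401; I≈3.172224, D=e−e_prev≈0.181668; u=1/2·(-0.037401)+1/2·3.172224+1/4·0.181668≈1.612828; next y=7/10·3.037401+1/2·1.612828≈2.932595
n=10: y≈2.932595, sp=3, e=sp−y≈0.067405; I≈3.239629, D=e−e_prev≈0.104806; u=1/2·0.067405+1/2·3.239629+1/4·0.104806≈1.679719; next y=7/10·2.932595+1/2·1.679719≈2.892676
n=11: y≈2.892676, sp=1, e=sp−y≈-1.892676; I≈1.346953, D=e−e_prev≈-1.960081; u=1/2·(-1.892676)+1/2·1.346953+1/4·(-1.960081)≈-0.762881; next y=7/10·2.892676+1/2·(-0.762881)≈1.643432
n=12: y≈1.643432, sp=1, e=sp−y≈-0.643432; I≈0.703521, D=e−e_prev≈1.249243; u=1/2·(-0.643432)+1/2·0.703521+1/4·1.249243≈0.342355; next y=7/10·1.643432+1/2·0.342355≈1.321580
n=13: y≈1.321580, sp=1, e=sp−y≈-0.321580; I≈0.381941, D=e−e_prev≈0.321852; u=1/2·(-0.321580)+1/2·0.381941+1/4·0.321852≈0.110643; next y=7/10·1.321580+1/2·0.110643≈0.980428

0 4 5.000 0.000
1 4 2.875 2.500
2 4 3.391 3.188
3 4 3.045 3.927
4 4 2.836 4.271
5 3 1.366 4.408
6 3 1.745 3.768
7 3 1.524 3.510
8 3 1.568 3.219
9 3 1.613 3.037
10 3 1.680 2.933
11 1 -0.763 2.893
12 1 0.342 1.643
13 1 0.111 1.322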